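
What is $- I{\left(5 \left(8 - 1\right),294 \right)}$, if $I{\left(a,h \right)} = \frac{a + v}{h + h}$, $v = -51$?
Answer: $\frac{4}{147} \approx 0.027211$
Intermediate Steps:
$I{\left(a,h \right)} = \frac{-51 + a}{2 h}$ ($I{\left(a,h \right)} = \frac{a - 51}{h + h} = \frac{-51 + a}{2 h}$)
$- I{\left(5 \left(8 - 1\right),294 \right)} = - \frac{-51 + 5 \left(8 - 1\right)}{2 \cdot 294} = - \frac{-51 + 5 \cdot 7}{2 \cdot 294} = - \frac{-51 + 35}{2 \cdot 294} = - \frac{-16}{2 \cdot 294} = \left(-1\right) \left(- \frac{4}{147}\right) = \frac{4}{147}$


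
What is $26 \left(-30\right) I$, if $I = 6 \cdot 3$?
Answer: $-14040$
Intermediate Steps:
$I = 18$
$26 \left(-30\right) I = 26 \left(-30\right) 18 = \left(-780\right) 18 = -14040$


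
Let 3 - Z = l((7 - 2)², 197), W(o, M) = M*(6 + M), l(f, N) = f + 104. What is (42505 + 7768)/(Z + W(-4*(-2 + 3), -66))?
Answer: 50273/3834 ≈ 13.112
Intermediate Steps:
l(f, N) = 104 + f
Z = -126 (Z = 3 - (104 + (7 - 2)²) = 3 - (104 + 5²) = 3 - (104 + 25) = 3 - 1*129 = 3 - 129 = -126)
(42505 + 7768)/(Z + W(-4*(-2 + 3), -66)) = (42505 + 7768)/(-126 - 66*(6 - 66)) = 50273/(-126 - 66*(-60)) = 50273/(-126 + 3960) = 50273/3834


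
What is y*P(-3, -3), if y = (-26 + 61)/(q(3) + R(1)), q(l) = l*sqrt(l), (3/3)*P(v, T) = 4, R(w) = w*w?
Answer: -70/13 + 210*sqrt(3)/13 ≈ 22.595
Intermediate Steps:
R(w) = w**2
P(v, T) = 4
q(l) = l**(3/2)
y = 35/(1 + 3*sqrt(3)) (y = (-26 + 61)/(3**(3/2) + 1**2) = 35/(3*sqrt(3) + 1) = 35/(1 + 3*sqrt(3)) ≈ 5.6487)
y*P(-3, -3) = (-35/26 + 105*sqrt(3)/26)*4 = -70/13 + 210*sqrt(3)/13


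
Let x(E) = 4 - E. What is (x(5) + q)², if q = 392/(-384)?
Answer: 9409/2304 ≈ 4.0838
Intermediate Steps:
q = -49/48 (q = 392*(-1/384) = -49/48 ≈ -1.0208)
(x(5) + q)² = ((4 - 1*5) - 49/48)² = ((4 - 5) - 49/48)² = (-1 - 49/48)² = (-97/48)² = 9409/2304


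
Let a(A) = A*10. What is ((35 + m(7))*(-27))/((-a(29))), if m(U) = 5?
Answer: 108/29 ≈ 3.7241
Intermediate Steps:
a(A) = 10*A
((35 + m(7))*(-27))/((-a(29))) = ((35 + 5)*(-27))/((-10*29)) = (40*(-27))/((-1*290)) = -1080/(-290) = -1080*(-1/290) = 108/29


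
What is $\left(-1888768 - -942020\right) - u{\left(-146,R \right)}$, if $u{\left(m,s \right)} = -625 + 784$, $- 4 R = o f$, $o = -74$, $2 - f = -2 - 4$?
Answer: $-946907$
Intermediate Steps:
$f = 8$ ($f = 2 - \left(-2 - 4\right) = 2 - -6 = 2 + 6 = 8$)
$R = 148$ ($R = - \frac{\left(-74\right) 8}{4} = \left(- \frac{1}{4}\right) \left(-592\right) = 148$)
$u{\left(m,s \right)} = 159$
$\left(-1888768 - -942020\right) - u{\left(-146,R \right)} = \left(-1888768 - -942020\right) - 159 = \left(-1888768 + 942020\right) - 159 = -946748 - 159 = -946907$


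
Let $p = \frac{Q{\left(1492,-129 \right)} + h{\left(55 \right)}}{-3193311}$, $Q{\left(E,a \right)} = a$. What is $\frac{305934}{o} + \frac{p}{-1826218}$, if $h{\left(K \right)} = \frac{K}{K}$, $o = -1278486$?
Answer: $- \frac{409575254741965}{1711598675158713} \approx -0.23929$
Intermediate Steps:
$h{\left(K \right)} = 1$
$p = \frac{128}{3193311}$ ($p = \frac{-129 + 1}{-3193311} = \left(-128\right) \left(- \frac{1}{3193311}\right) = \frac{128}{3193311} \approx 4.0084 \cdot 10^{-5}$)
$\frac{305934}{o} + \frac{p}{-1826218} = \frac{305934}{-1278486} + \frac{128}{3193311 \left(-1826218\right)} = 305934 \left(- \frac{1}{1278486}\right) + \frac{128}{3193311} \left(- \frac{1}{1826218}\right) = - \frac{50989}{213081} - \frac{64}{2915841013899} = - \frac{409575254741965}{1711598675158713}$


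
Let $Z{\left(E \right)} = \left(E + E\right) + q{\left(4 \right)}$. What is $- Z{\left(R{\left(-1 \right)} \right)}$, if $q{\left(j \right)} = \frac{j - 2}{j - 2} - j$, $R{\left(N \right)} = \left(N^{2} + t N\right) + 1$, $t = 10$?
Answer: $19$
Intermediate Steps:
$R{\left(N \right)} = 1 + N^{2} + 10 N$ ($R{\left(N \right)} = \left(N^{2} + 10 N\right) + 1 = 1 + N^{2} + 10 N$)
$q{\left(j \right)} = 1 - j$ ($q{\left(j \right)} = \frac{-2 + j}{-2 + j} - j = 1 - j$)
$Z{\left(E \right)} = -3 + 2 E$ ($Z{\left(E \right)} = \left(E + E\right) + \left(1 - 4\right) = 2 E + \left(1 - 4\right) = 2 E - 3 = -3 + 2 E$)
$- Z{\left(R{\left(-1 \right)} \right)} = - (-3 + 2 \left(1 + \left(-1\right)^{2} + 10 \left(-1\right)\right)) = - (-3 + 2 \left(1 + 1 - 10\right)) = - (-3 + 2 \left(-8\right)) = - (-3 - 16) = \left(-1\right) \left(-19\right) = 19$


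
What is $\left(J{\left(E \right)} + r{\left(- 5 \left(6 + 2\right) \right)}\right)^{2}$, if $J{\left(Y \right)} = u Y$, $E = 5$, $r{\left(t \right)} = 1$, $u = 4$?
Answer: $441$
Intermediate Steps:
$J{\left(Y \right)} = 4 Y$
$\left(J{\left(E \right)} + r{\left(- 5 \left(6 + 2\right) \right)}\right)^{2} = \left(4 \cdot 5 + 1\right)^{2} = \left(20 + 1\right)^{2} = 21^{2} = 441$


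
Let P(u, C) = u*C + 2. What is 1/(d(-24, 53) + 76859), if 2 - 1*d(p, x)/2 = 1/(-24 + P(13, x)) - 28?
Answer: 667/51304971 ≈ 1.3001e-5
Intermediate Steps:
P(u, C) = 2 + C*u (P(u, C) = C*u + 2 = 2 + C*u)
d(p, x) = 60 - 2/(-22 + 13*x) (d(p, x) = 4 - 2*(1/(-24 + (2 + x*13)) - 28) = 4 - 2*(1/(-24 + (2 + 13*x)) - 28) = 4 - 2*(1/(-22 + 13*x) - 28) = 4 - 2*(-28 + 1/(-22 + 13*x)) = 4 + (56 - 2/(-22 + 13*x)) = 60 - 2/(-22 + 13*x))
1/(d(-24, 53) + 76859) = 1/(2*(-661 + 390*53)/(-22 + 13*53) + 76859) = 1/(2*(-661 + 20670)/(-22 + 689) + 76859) = 1/(2*20009/667 + 76859) = 1/(2*(1/667)*20009 + 76859) = 1/(40018/667 + 76859) = 1/(51304971/667) = 667/51304971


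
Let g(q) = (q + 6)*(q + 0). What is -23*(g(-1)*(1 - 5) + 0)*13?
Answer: -5980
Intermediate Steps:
g(q) = q*(6 + q) (g(q) = (6 + q)*q = q*(6 + q))
-23*(g(-1)*(1 - 5) + 0)*13 = -23*((-(6 - 1))*(1 - 5) + 0)*13 = -23*(-1*5*(-4) + 0)*13 = -23*(-5*(-4) + 0)*13 = -23*(20 + 0)*13 = -23*20*13 = -460*13 = -5980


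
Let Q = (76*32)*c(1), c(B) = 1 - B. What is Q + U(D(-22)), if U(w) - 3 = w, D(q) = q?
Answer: -19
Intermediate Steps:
U(w) = 3 + w
Q = 0 (Q = (76*32)*(1 - 1*1) = 2432*(1 - 1) = 2432*0 = 0)
Q + U(D(-22)) = 0 + (3 - 22) = 0 - 19 = -19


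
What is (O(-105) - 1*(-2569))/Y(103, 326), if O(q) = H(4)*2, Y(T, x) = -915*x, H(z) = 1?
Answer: -857/99430 ≈ -0.0086191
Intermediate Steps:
O(q) = 2 (O(q) = 1*2 = 2)
(O(-105) - 1*(-2569))/Y(103, 326) = (2 - 1*(-2569))/((-915*326)) = (2 + 2569)/(-298290) = 2571*(-1/298290) = -857/99430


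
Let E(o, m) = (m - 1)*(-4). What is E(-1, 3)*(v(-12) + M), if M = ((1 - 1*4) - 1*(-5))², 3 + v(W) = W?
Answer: 88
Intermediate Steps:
v(W) = -3 + W
M = 4 (M = ((1 - 4) + 5)² = (-3 + 5)² = 2² = 4)
E(o, m) = 4 - 4*m (E(o, m) = (-1 + m)*(-4) = 4 - 4*m)
E(-1, 3)*(v(-12) + M) = (4 - 4*3)*((-3 - 12) + 4) = (4 - 12)*(-15 + 4) = -8*(-11) = 88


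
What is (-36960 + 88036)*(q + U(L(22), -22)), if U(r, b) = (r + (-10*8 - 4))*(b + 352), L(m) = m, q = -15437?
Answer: -1833475172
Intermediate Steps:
U(r, b) = (-84 + r)*(352 + b) (U(r, b) = (r + (-80 - 4))*(352 + b) = (r - 84)*(352 + b) = (-84 + r)*(352 + b))
(-36960 + 88036)*(q + U(L(22), -22)) = (-36960 + 88036)*(-15437 + (-29568 - 84*(-22) + 352*22 - 22*22)) = 51076*(-15437 + (-29568 + 1848 + 7744 - 484)) = 51076*(-15437 - 20460) = 51076*(-35897) = -1833475172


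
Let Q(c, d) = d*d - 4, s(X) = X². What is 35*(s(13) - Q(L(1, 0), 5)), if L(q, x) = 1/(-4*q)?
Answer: 5180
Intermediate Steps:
L(q, x) = -1/(4*q)
Q(c, d) = -4 + d² (Q(c, d) = d² - 4 = -4 + d²)
35*(s(13) - Q(L(1, 0), 5)) = 35*(13² - (-4 + 5²)) = 35*(169 - (-4 + 25)) = 35*(169 - 1*21) = 35*(169 - 21) = 35*148 = 5180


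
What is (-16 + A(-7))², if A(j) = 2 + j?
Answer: 441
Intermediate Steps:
(-16 + A(-7))² = (-16 + (2 - 7))² = (-16 - 5)² = (-21)² = 441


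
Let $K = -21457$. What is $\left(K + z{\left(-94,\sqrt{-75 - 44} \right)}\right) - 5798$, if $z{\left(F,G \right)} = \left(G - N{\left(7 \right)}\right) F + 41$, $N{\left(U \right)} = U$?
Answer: $-26556 - 94 i \sqrt{119} \approx -26556.0 - 1025.4 i$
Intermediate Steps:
$z{\left(F,G \right)} = 41 + F \left(-7 + G\right)$ ($z{\left(F,G \right)} = \left(G - 7\right) F + 41 = \left(-7 + G\right) F + 41 = F \left(-7 + G\right) + 41 = 41 + F \left(-7 + G\right)$)
$\left(K + z{\left(-94,\sqrt{-75 - 44} \right)}\right) - 5798 = \left(-21457 - \left(-699 + 94 \sqrt{-75 - 44}\right)\right) - 5798 = \left(-21457 + \left(41 + 658 - 94 \sqrt{-119}\right)\right) - 5798 = \left(-21457 + \left(41 + 658 - 94 i \sqrt{119}\right)\right) - 5798 = \left(-21457 + \left(699 - 94 i \sqrt{119}\right)\right) - 5798 = \left(-20758 - 94 i \sqrt{119}\right) - 5798 = -26556 - 94 i \sqrt{119}$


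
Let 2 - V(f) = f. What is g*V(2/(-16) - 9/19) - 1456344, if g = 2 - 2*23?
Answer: -55345417/38 ≈ -1.4565e+6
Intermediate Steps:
V(f) = 2 - f
g = -44 (g = 2 - 46 = -44)
g*V(2/(-16) - 9/19) - 1456344 = -44*(2 - (2/(-16) - 9/19)) - 1456344 = -44*(2 - (2*(-1/16) - 9*1/19)) - 1456344 = -44*(2 - (-1/8 - 9/19)) - 1456344 = -44*(2 - 1*(-91/152)) - 1456344 = -44*(2 + 91/152) - 1456344 = -44*395/152 - 1456344 = -4345/38 - 1456344 = -55345417/38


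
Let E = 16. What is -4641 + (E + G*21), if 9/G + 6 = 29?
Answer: -106186/23 ≈ -4616.8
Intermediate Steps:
G = 9/23 (G = 9/(-6 + 29) = 9/23 ≈ 0.39130)
-4641 + (E + G*21) = -4641 + (16 + (9/23)*21) = -4641 + (16 + 189/23) = -4641 + 557/23 = -106186/23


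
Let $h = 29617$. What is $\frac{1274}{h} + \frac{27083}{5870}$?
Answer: $\frac{115656513}{24835970} \approx 4.6568$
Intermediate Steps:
$\frac{1274}{h} + \frac{27083}{5870} = \frac{1274}{29617} + \frac{27083}{5870} = 1274 \cdot \frac{1}{29617} + 27083 \cdot \frac{1}{5870} = \frac{182}{4231} + \frac{27083}{5870} = \frac{115656513}{24835970}$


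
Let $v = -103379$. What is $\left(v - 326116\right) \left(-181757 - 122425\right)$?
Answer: $130644648090$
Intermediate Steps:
$\left(v - 326116\right) \left(-181757 - 122425\right) = \left(-103379 - 326116\right) \left(-181757 - 122425\right) = \left(-429495\right) \left(-304182\right) = 130644648090$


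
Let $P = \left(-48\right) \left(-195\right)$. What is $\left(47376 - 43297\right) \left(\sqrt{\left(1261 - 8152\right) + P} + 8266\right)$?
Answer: $33717014 + 4079 \sqrt{2469} \approx 3.392 \cdot 10^{7}$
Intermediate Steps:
$P = 9360$
$\left(47376 - 43297\right) \left(\sqrt{\left(1261 - 8152\right) + P} + 8266\right) = \left(47376 - 43297\right) \left(\sqrt{\left(1261 - 8152\right) + 9360} + 8266\right) = 4079 \left(\sqrt{-6891 + 9360} + 8266\right) = 4079 \left(\sqrt{2469} + 8266\right) = 4079 \left(8266 + \sqrt{2469}\right) = 33717014 + 4079 \sqrt{2469}$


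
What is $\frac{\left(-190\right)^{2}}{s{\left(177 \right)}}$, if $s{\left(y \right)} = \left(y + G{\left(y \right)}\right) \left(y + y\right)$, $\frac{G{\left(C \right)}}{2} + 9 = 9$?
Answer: $\frac{18050}{31329} \approx 0.57614$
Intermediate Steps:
$G{\left(C \right)} = 0$ ($G{\left(C \right)} = -18 + 2 \cdot 9 = -18 + 18 = 0$)
$s{\left(y \right)} = 2 y^{2}$ ($s{\left(y \right)} = \left(y + 0\right) \left(y + y\right) = y 2 y = 2 y^{2}$)
$\frac{\left(-190\right)^{2}}{s{\left(177 \right)}} = \frac{\left(-190\right)^{2}}{2 \cdot 177^{2}} = \frac{36100}{2 \cdot 31329} = \frac{36100}{62658} = 36100 \cdot \frac{1}{62658} = \frac{18050}{31329}$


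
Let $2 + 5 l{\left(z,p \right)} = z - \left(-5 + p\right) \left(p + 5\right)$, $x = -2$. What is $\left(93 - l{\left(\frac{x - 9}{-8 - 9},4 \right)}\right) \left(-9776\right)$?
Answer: $- \frac{15201680}{17} \approx -8.9422 \cdot 10^{5}$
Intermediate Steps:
$l{\left(z,p \right)} = - \frac{2}{5} + \frac{z}{5} - \frac{\left(-5 + p\right) \left(5 + p\right)}{5}$ ($l{\left(z,p \right)} = - \frac{2}{5} + \frac{z - \left(-5 + p\right) \left(p + 5\right)}{5} = - \frac{2}{5} + \frac{z - \left(-5 + p\right) \left(5 + p\right)}{5} = - \frac{2}{5} + \left(\frac{z}{5} - \frac{\left(-5 + p\right) \left(5 + p\right)}{5}\right) = - \frac{2}{5} + \frac{z}{5} - \frac{\left(-5 + p\right) \left(5 + p\right)}{5}$)
$\left(93 - l{\left(\frac{x - 9}{-8 - 9},4 \right)}\right) \left(-9776\right) = \left(93 - \left(\frac{23}{5} - \frac{4^{2}}{5} + \frac{\left(-2 - 9\right) \frac{1}{-8 - 9}}{5}\right)\right) \left(-9776\right) = \left(93 - \left(\frac{23}{5} - \frac{16}{5} + \frac{\left(-11\right) \frac{1}{-17}}{5}\right)\right) \left(-9776\right) = \left(93 - \left(\frac{23}{5} - \frac{16}{5} + \frac{\left(-11\right) \left(- \frac{1}{17}\right)}{5}\right)\right) \left(-9776\right) = \left(93 - \left(\frac{23}{5} - \frac{16}{5} + \frac{1}{5} \cdot \frac{11}{17}\right)\right) \left(-9776\right) = \left(93 - \left(\frac{23}{5} - \frac{16}{5} + \frac{11}{85}\right)\right) \left(-9776\right) = \left(93 - \frac{26}{17}\right) \left(-9776\right) = \frac{1555}{17} \left(-9776\right) = - \frac{15201680}{17}$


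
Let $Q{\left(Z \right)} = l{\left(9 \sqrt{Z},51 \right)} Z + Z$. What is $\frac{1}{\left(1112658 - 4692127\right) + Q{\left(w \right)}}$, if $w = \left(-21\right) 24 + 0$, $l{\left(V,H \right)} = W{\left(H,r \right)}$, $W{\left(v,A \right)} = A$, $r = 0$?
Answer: $- \frac{1}{3579973} \approx -2.7933 \cdot 10^{-7}$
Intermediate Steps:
$l{\left(V,H \right)} = 0$
$w = -504$ ($w = -504 + 0 = -504$)
$Q{\left(Z \right)} = Z$ ($Q{\left(Z \right)} = 0 Z + Z = 0 + Z = Z$)
$\frac{1}{\left(1112658 - 4692127\right) + Q{\left(w \right)}} = \frac{1}{\left(1112658 - 4692127\right) - 504} = \frac{1}{-3579469 - 504} = \frac{1}{-3579973} = - \frac{1}{3579973}$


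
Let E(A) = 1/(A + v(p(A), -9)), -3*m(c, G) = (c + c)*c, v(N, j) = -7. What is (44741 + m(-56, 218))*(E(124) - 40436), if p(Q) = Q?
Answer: -605337588461/351 ≈ -1.7246e+9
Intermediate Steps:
m(c, G) = -2*c²/3 (m(c, G) = -(c + c)*c/3 = -2*c*c/3 = -2*c²/3)
E(A) = 1/(-7 + A) (E(A) = 1/(A - 7) = 1/(-7 + A))
(44741 + m(-56, 218))*(E(124) - 40436) = (44741 - ⅔*(-56)²)*(1/(-7 + 124) - 40436) = (44741 - ⅔*3136)*(1/117 - 40436) = (44741 - 6272/3)*(1/117 - 40436) = (127951/3)*(-4731011/117) = -605337588461/351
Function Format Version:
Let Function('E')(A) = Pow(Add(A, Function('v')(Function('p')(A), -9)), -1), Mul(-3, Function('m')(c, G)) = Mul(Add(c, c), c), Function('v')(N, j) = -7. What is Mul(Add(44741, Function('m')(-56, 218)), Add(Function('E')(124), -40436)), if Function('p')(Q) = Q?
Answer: Rational(-605337588461, 351) ≈ -1.7246e+9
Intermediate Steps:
Function('m')(c, G) = Mul(Rational(-2, 3), Pow(c, 2)) (Function('m')(c, G) = Mul(Rational(-1, 3), Mul(Add(c, c), c)) = Mul(Rational(-1, 3), Mul(Mul(2, c), c)) = Mul(Rational(-1, 3), Mul(2, Pow(c, 2))) = Mul(Rational(-2, 3), Pow(c, 2)))
Function('E')(A) = Pow(Add(-7, A), -1) (Function('E')(A) = Pow(Add(A, -7), -1) = Pow(Add(-7, A), -1))
Mul(Add(44741, Function('m')(-56, 218)), Add(Function('E')(124), -40436)) = Mul(Add(44741, Mul(Rational(-2, 3), Pow(-56, 2))), Add(Pow(Add(-7, 124), -1), -40436)) = Mul(Add(44741, Mul(Rational(-2, 3), 3136)), Add(Pow(117, -1), -40436)) = Mul(Add(44741, Rational(-6272, 3)), Add(Rational(1, 117), -40436)) = Mul(Rational(127951, 3), Rational(-4731011, 117)) = Rational(-605337588461, 351)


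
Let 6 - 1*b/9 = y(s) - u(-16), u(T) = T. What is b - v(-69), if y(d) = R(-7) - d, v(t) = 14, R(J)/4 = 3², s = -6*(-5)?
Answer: -158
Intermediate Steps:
s = 30
R(J) = 36 (R(J) = 4*3² = 4*9 = 36)
y(d) = 36 - d
b = -144 (b = 54 - 9*((36 - 1*30) - 1*(-16)) = 54 - 9*((36 - 30) + 16) = 54 - 9*(6 + 16) = 54 - 9*22 = 54 - 198 = -144)
b - v(-69) = -144 - 1*14 = -144 - 14 = -158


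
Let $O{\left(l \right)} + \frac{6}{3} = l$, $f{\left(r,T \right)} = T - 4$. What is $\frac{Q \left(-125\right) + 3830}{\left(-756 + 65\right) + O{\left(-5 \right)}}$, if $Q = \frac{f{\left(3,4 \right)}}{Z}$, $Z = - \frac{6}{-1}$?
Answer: $- \frac{1915}{349} \approx -5.4871$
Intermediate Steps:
$f{\left(r,T \right)} = -4 + T$
$O{\left(l \right)} = -2 + l$
$Z = 6$ ($Z = \left(-6\right) \left(-1\right) = 6$)
$Q = 0$ ($Q = \frac{-4 + 4}{6} = 0 \cdot \frac{1}{6} = 0$)
$\frac{Q \left(-125\right) + 3830}{\left(-756 + 65\right) + O{\left(-5 \right)}} = \frac{0 \left(-125\right) + 3830}{\left(-756 + 65\right) - 7} = \frac{0 + 3830}{-691 - 7} = \frac{3830}{-698} = 3830 \left(- \frac{1}{698}\right) = - \frac{1915}{349}$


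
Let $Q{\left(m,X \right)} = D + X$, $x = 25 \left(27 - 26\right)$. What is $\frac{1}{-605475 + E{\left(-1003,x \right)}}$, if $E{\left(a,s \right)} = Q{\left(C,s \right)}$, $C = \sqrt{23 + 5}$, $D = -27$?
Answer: $- \frac{1}{605477} \approx -1.6516 \cdot 10^{-6}$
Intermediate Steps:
$x = 25$ ($x = 25 \cdot 1 = 25$)
$C = 2 \sqrt{7}$ ($C = \sqrt{28} = 2 \sqrt{7} \approx 5.2915$)
$Q{\left(m,X \right)} = -27 + X$
$E{\left(a,s \right)} = -27 + s$
$\frac{1}{-605475 + E{\left(-1003,x \right)}} = \frac{1}{-605475 + \left(-27 + 25\right)} = \frac{1}{-605475 - 2} = \frac{1}{-605477} = - \frac{1}{605477}$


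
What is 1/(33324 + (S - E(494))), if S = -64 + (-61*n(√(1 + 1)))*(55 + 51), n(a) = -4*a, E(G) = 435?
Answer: -32825/260412367 + 25864*√2/260412367 ≈ 1.4409e-5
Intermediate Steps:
S = -64 + 25864*√2 (S = -64 + (-(-244)*√(1 + 1))*(55 + 51) = -64 - (-244)*√2*106 = -64 + (244*√2)*106 = -64 + 25864*√2 ≈ 36513.)
1/(33324 + (S - E(494))) = 1/(33324 + ((-64 + 25864*√2) - 1*435)) = 1/(33324 + ((-64 + 25864*√2) - 435)) = 1/(33324 + (-499 + 25864*√2)) = 1/(32825 + 25864*√2)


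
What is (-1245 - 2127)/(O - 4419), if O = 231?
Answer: 281/349 ≈ 0.80516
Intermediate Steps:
(-1245 - 2127)/(O - 4419) = (-1245 - 2127)/(231 - 4419) = -3372/(-4188) = -3372*(-1/4188) = 281/349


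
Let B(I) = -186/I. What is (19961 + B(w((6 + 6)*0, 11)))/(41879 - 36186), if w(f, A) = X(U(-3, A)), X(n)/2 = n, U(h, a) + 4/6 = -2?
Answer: 159967/45544 ≈ 3.5124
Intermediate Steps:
U(h, a) = -8/3 (U(h, a) = -2/3 - 2 = -8/3)
X(n) = 2*n
w(f, A) = -16/3 (w(f, A) = 2*(-8/3) = -16/3)
(19961 + B(w((6 + 6)*0, 11)))/(41879 - 36186) = (19961 - 186/(-16/3))/(41879 - 36186) = (19961 - 186*(-3/16))/5693 = (19961 + 279/8)*(1/5693) = (159967/8)*(1/5693) = 159967/45544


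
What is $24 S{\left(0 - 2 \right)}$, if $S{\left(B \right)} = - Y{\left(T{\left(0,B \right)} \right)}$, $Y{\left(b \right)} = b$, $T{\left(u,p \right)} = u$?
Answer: $0$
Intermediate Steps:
$S{\left(B \right)} = 0$ ($S{\left(B \right)} = \left(-1\right) 0 = 0$)
$24 S{\left(0 - 2 \right)} = 24 \cdot 0 = 0$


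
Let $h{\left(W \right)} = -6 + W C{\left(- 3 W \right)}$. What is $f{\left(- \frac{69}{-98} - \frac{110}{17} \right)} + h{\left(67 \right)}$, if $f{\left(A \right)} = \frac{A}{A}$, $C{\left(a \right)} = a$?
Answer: $-13472$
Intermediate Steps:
$f{\left(A \right)} = 1$
$h{\left(W \right)} = -6 - 3 W^{2}$ ($h{\left(W \right)} = -6 + W \left(- 3 W\right) = -6 - 3 W^{2}$)
$f{\left(- \frac{69}{-98} - \frac{110}{17} \right)} + h{\left(67 \right)} = 1 - \left(6 + 3 \cdot 67^{2}\right) = 1 - 13473 = -13472$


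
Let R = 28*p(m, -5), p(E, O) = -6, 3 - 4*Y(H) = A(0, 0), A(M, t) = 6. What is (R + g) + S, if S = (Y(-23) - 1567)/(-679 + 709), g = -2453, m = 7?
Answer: -320791/120 ≈ -2673.3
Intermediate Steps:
Y(H) = -¾ (Y(H) = ¾ - ¼*6 = ¾ - 3/2 = -¾)
R = -168 (R = 28*(-6) = -168)
S = -6271/120 (S = (-¾ - 1567)/(-679 + 709) = -6271/4/30 = -6271/4*1/30 = -6271/120 ≈ -52.258)
(R + g) + S = (-168 - 2453) - 6271/120 = -2621 - 6271/120 = -320791/120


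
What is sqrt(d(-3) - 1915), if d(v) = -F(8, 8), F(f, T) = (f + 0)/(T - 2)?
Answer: I*sqrt(17247)/3 ≈ 43.776*I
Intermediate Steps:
F(f, T) = f/(-2 + T)
d(v) = -4/3 (d(v) = -8/(-2 + 8) = -8/6 = -1*4/3 = -4/3)
sqrt(d(-3) - 1915) = sqrt(-4/3 - 1915) = sqrt(-5749/3) = I*sqrt(17247)/3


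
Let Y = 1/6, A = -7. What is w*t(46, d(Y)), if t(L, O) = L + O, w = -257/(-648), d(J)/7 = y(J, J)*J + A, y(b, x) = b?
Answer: -25957/23328 ≈ -1.1127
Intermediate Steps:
Y = ⅙ ≈ 0.16667
d(J) = -49 + 7*J² (d(J) = 7*(J*J - 7) = 7*(J² - 7) = 7*(-7 + J²) = -49 + 7*J²)
w = 257/648 (w = -257*(-1/648) = 257/648 ≈ 0.39661)
w*t(46, d(Y)) = 257*(46 + (-49 + 7*(⅙)²))/648 = 257*(46 + (-49 + 7*(1/36)))/648 = 257*(46 + (-49 + 7/36))/648 = 257*(46 - 1757/36)/648 = (257/648)*(-101/36) = -25957/23328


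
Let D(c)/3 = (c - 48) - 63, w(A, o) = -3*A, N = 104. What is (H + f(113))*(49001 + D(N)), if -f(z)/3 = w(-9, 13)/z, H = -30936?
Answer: -171226684020/113 ≈ -1.5153e+9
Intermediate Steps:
f(z) = -81/z (f(z) = -3*(-3*(-9))/z = -81/z)
D(c) = -333 + 3*c (D(c) = 3*((c - 48) - 63) = 3*((-48 + c) - 63) = 3*(-111 + c) = -333 + 3*c)
(H + f(113))*(49001 + D(N)) = (-30936 - 81/113)*(49001 + (-333 + 3*104)) = (-30936 - 81*1/113)*(49001 + (-333 + 312)) = (-30936 - 81/113)*(49001 - 21) = -3495849/113*48980 = -171226684020/113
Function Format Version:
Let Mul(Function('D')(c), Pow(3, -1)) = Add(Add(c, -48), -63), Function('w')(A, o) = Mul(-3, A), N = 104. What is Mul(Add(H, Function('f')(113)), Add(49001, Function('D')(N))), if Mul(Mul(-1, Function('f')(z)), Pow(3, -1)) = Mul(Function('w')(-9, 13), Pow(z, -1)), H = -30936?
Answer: Rational(-171226684020, 113) ≈ -1.5153e+9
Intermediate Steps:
Function('f')(z) = Mul(-81, Pow(z, -1)) (Function('f')(z) = Mul(-3, Mul(Mul(-3, -9), Pow(z, -1))) = Mul(-3, Mul(27, Pow(z, -1))) = Mul(-81, Pow(z, -1)))
Function('D')(c) = Add(-333, Mul(3, c)) (Function('D')(c) = Mul(3, Add(Add(c, -48), -63)) = Mul(3, Add(Add(-48, c), -63)) = Mul(3, Add(-111, c)) = Add(-333, Mul(3, c)))
Mul(Add(H, Function('f')(113)), Add(49001, Function('D')(N))) = Mul(Add(-30936, Mul(-81, Pow(113, -1))), Add(49001, Add(-333, Mul(3, 104)))) = Mul(Add(-30936, Mul(-81, Rational(1, 113))), Add(49001, Add(-333, 312))) = Mul(Add(-30936, Rational(-81, 113)), Add(49001, -21)) = Mul(Rational(-3495849, 113), 48980) = Rational(-171226684020, 113)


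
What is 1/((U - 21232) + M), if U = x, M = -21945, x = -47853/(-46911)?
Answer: -15637/675142798 ≈ -2.3161e-5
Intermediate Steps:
x = 15951/15637 (x = -47853*(-1/46911) = 15951/15637 ≈ 1.0201)
U = 15951/15637 ≈ 1.0201
1/((U - 21232) + M) = 1/((15951/15637 - 21232) - 21945) = 1/(-331988833/15637 - 21945) = 1/(-675142798/15637) = -15637/675142798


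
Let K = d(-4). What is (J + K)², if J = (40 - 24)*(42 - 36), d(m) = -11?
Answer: 7225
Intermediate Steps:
K = -11
J = 96 (J = 16*6 = 96)
(J + K)² = (96 - 11)² = 85² = 7225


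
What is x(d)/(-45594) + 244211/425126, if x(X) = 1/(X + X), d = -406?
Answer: 4520630084167/7869577106664 ≈ 0.57444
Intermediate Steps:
x(X) = 1/(2*X)
x(d)/(-45594) + 244211/425126 = ((1/2)/(-406))/(-45594) + 244211/425126 = ((1/2)*(-1/406))*(-1/45594) + 244211*(1/425126) = -1/812*(-1/45594) + 244211/425126 = 1/37022328 + 244211/425126 = 4520630084167/7869577106664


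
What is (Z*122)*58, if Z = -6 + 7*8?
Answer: 353800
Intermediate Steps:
Z = 50 (Z = -6 + 56 = 50)
(Z*122)*58 = (50*122)*58 = 6100*58 = 353800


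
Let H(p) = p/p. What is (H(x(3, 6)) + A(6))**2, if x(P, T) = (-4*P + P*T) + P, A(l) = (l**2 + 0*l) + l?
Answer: 1849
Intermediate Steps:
A(l) = l + l**2 (A(l) = (l**2 + 0) + l = l**2 + l = l + l**2)
x(P, T) = -3*P + P*T
H(p) = 1
(H(x(3, 6)) + A(6))**2 = (1 + 6*(1 + 6))**2 = (1 + 6*7)**2 = (1 + 42)**2 = 43**2 = 1849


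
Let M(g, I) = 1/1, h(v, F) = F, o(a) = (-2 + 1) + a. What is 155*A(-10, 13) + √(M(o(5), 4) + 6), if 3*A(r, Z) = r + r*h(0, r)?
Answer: 4650 + √7 ≈ 4652.6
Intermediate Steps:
o(a) = -1 + a
M(g, I) = 1
A(r, Z) = r/3 + r²/3 (A(r, Z) = (r + r*r)/3 = (r + r²)/3 = r/3 + r²/3)
155*A(-10, 13) + √(M(o(5), 4) + 6) = 155*((⅓)*(-10)*(1 - 10)) + √(1 + 6) = 155*((⅓)*(-10)*(-9)) + √7 = 155*30 + √7 = 4650 + √7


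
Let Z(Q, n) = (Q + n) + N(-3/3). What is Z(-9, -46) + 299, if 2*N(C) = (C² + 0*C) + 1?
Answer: 245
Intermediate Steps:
N(C) = ½ + C²/2 (N(C) = ((C² + 0*C) + 1)/2 = ((C² + 0) + 1)/2 = (C² + 1)/2 = (1 + C²)/2 = ½ + C²/2)
Z(Q, n) = 1 + Q + n (Z(Q, n) = (Q + n) + (½ + (-3/3)²/2) = (Q + n) + (½ + (-3*⅓)²/2) = (Q + n) + (½ + (½)*(-1)²) = (Q + n) + (½ + (½)*1) = (Q + n) + (½ + ½) = (Q + n) + 1 = 1 + Q + n)
Z(-9, -46) + 299 = (1 - 9 - 46) + 299 = -54 + 299 = 245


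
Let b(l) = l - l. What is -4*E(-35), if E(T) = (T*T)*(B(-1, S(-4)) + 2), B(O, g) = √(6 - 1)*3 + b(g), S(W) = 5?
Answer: -9800 - 14700*√5 ≈ -42670.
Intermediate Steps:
b(l) = 0
B(O, g) = 3*√5 (B(O, g) = √(6 - 1)*3 + 0 = √5*3 + 0 = 3*√5 + 0 = 3*√5)
E(T) = T²*(2 + 3*√5) (E(T) = (T*T)*(3*√5 + 2) = T²*(2 + 3*√5))
-4*E(-35) = -4*(-35)²*(2 + 3*√5) = -4900*(2 + 3*√5) = -4*(2450 + 3675*√5) = -9800 - 14700*√5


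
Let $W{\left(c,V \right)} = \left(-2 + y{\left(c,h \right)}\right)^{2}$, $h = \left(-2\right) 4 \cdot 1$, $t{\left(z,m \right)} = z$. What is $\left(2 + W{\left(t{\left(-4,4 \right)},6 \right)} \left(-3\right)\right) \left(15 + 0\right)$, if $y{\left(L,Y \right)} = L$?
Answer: $-1590$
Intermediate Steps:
$h = -8$ ($h = \left(-8\right) 1 = -8$)
$W{\left(c,V \right)} = \left(-2 + c\right)^{2}$
$\left(2 + W{\left(t{\left(-4,4 \right)},6 \right)} \left(-3\right)\right) \left(15 + 0\right) = \left(2 + \left(-2 - 4\right)^{2} \left(-3\right)\right) \left(15 + 0\right) = \left(2 + \left(-6\right)^{2} \left(-3\right)\right) 15 = \left(2 + 36 \left(-3\right)\right) 15 = \left(2 - 108\right) 15 = \left(-106\right) 15 = -1590$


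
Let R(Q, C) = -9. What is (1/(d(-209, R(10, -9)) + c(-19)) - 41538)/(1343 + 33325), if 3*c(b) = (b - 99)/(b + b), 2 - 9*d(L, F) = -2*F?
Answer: -1758499/1467612 ≈ -1.1982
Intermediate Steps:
d(L, F) = 2/9 + 2*F/9 (d(L, F) = 2/9 - (-2)*F/9 = 2/9 + 2*F/9)
c(b) = (-99 + b)/(6*b) (c(b) = ((b - 99)/(b + b))/3 = ((-99 + b)/((2*b)))/3 = ((-99 + b)*(1/(2*b)))/3 = ((-99 + b)/(2*b))/3 = (-99 + b)/(6*b))
(1/(d(-209, R(10, -9)) + c(-19)) - 41538)/(1343 + 33325) = (1/((2/9 + (2/9)*(-9)) + (⅙)*(-99 - 19)/(-19)) - 41538)/(1343 + 33325) = (1/((2/9 - 2) + (⅙)*(-1/19)*(-118)) - 41538)/34668 = (1/(-16/9 + 59/57) - 41538)*(1/34668) = (1/(-127/171) - 41538)*(1/34668) = (-171/127 - 41538)*(1/34668) = -5275497/127*1/34668 = -1758499/1467612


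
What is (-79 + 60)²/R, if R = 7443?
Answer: 361/7443 ≈ 0.048502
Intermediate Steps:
(-79 + 60)²/R = (-79 + 60)²/7443 = (-19)²*(1/7443) = 361*(1/7443) = 361/7443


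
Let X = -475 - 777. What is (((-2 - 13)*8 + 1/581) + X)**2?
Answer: 635417831161/337561 ≈ 1.8824e+6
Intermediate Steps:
X = -1252
(((-2 - 13)*8 + 1/581) + X)**2 = (((-2 - 13)*8 + 1/581) - 1252)**2 = ((-15*8 + 1/581) - 1252)**2 = ((-120 + 1/581) - 1252)**2 = (-69719/581 - 1252)**2 = (-797131/581)**2 = 635417831161/337561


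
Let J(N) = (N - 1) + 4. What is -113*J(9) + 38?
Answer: -1318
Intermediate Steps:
J(N) = 3 + N (J(N) = (-1 + N) + 4 = 3 + N)
-113*J(9) + 38 = -113*(3 + 9) + 38 = -113*12 + 38 = -1356 + 38 = -1318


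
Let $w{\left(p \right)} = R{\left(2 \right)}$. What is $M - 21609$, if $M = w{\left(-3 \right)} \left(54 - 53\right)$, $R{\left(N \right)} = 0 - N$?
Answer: $-21611$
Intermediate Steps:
$R{\left(N \right)} = - N$
$w{\left(p \right)} = -2$ ($w{\left(p \right)} = \left(-1\right) 2 = -2$)
$M = -2$ ($M = - 2 \left(54 - 53\right) = \left(-2\right) 1 = -2$)
$M - 21609 = -2 - 21609 = -21611$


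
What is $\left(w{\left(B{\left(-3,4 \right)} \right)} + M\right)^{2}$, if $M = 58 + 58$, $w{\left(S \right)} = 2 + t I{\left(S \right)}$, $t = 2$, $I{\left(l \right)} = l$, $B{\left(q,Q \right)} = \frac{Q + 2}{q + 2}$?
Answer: $11236$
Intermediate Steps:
$B{\left(q,Q \right)} = \frac{2 + Q}{2 + q}$
$w{\left(S \right)} = 2 + 2 S$
$M = 116$
$\left(w{\left(B{\left(-3,4 \right)} \right)} + M\right)^{2} = \left(\left(2 + 2 \frac{2 + 4}{2 - 3}\right) + 116\right)^{2} = \left(\left(2 + 2 \frac{1}{-1} \cdot 6\right) + 116\right)^{2} = \left(\left(2 + 2 \left(\left(-1\right) 6\right)\right) + 116\right)^{2} = \left(\left(2 + 2 \left(-6\right)\right) + 116\right)^{2} = \left(\left(2 - 12\right) + 116\right)^{2} = \left(-10 + 116\right)^{2} = 106^{2} = 11236$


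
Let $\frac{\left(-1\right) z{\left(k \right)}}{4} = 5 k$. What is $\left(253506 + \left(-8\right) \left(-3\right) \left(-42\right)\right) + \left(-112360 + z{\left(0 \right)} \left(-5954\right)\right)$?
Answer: $140138$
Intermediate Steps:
$z{\left(k \right)} = - 20 k$ ($z{\left(k \right)} = - 4 \cdot 5 k = - 20 k$)
$\left(253506 + \left(-8\right) \left(-3\right) \left(-42\right)\right) + \left(-112360 + z{\left(0 \right)} \left(-5954\right)\right) = \left(253506 + \left(-8\right) \left(-3\right) \left(-42\right)\right) - \left(112360 - \left(-20\right) 0 \left(-5954\right)\right) = \left(253506 + 24 \left(-42\right)\right) + \left(-112360 + 0 \left(-5954\right)\right) = \left(253506 - 1008\right) + \left(-112360 + 0\right) = 252498 - 112360 = 140138$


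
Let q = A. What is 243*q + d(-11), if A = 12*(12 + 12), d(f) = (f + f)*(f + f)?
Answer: 70468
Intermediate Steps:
d(f) = 4*f² (d(f) = (2*f)*(2*f) = 4*f²)
A = 288 (A = 12*24 = 288)
q = 288
243*q + d(-11) = 243*288 + 4*(-11)² = 69984 + 4*121 = 69984 + 484 = 70468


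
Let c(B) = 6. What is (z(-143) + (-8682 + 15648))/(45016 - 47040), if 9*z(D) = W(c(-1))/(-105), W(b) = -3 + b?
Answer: -2194289/637560 ≈ -3.4417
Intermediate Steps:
z(D) = -1/315 (z(D) = ((-3 + 6)/(-105))/9 = (3*(-1/105))/9 = (1/9)*(-1/35) = -1/315)
(z(-143) + (-8682 + 15648))/(45016 - 47040) = (-1/315 + (-8682 + 15648))/(45016 - 47040) = (-1/315 + 6966)/(-2024) = (2194289/315)*(-1/2024) = -2194289/637560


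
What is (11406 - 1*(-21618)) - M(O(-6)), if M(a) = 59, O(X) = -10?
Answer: 32965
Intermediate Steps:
(11406 - 1*(-21618)) - M(O(-6)) = (11406 - 1*(-21618)) - 1*59 = (11406 + 21618) - 59 = 33024 - 59 = 32965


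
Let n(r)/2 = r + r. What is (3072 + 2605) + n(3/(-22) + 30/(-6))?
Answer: 62221/11 ≈ 5656.5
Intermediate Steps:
n(r) = 4*r (n(r) = 2*(r + r) = 2*(2*r) = 4*r)
(3072 + 2605) + n(3/(-22) + 30/(-6)) = (3072 + 2605) + 4*(3/(-22) + 30/(-6)) = 5677 + 4*(3*(-1/22) + 30*(-1/6)) = 5677 + 4*(-3/22 - 5) = 5677 + 4*(-113/22) = 5677 - 226/11 = 62221/11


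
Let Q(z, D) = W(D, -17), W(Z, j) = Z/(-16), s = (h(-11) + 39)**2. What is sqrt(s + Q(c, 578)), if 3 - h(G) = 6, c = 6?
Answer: sqrt(20158)/4 ≈ 35.495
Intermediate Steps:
h(G) = -3 (h(G) = 3 - 1*6 = 3 - 6 = -3)
s = 1296 (s = (-3 + 39)**2 = 36**2 = 1296)
W(Z, j) = -Z/16 (W(Z, j) = Z*(-1/16) = -Z/16)
Q(z, D) = -D/16
sqrt(s + Q(c, 578)) = sqrt(1296 - 1/16*578) = sqrt(1296 - 289/8) = sqrt(10079/8) = sqrt(20158)/4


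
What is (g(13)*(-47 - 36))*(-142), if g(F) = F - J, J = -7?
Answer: 235720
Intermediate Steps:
g(F) = 7 + F (g(F) = F - 1*(-7) = F + 7 = 7 + F)
(g(13)*(-47 - 36))*(-142) = ((7 + 13)*(-47 - 36))*(-142) = (20*(-83))*(-142) = -1660*(-142) = 235720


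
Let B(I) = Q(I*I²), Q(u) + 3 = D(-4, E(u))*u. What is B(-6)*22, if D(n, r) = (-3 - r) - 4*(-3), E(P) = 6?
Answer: -14322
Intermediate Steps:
D(n, r) = 9 - r (D(n, r) = (-3 - r) + 12 = 9 - r)
Q(u) = -3 + 3*u (Q(u) = -3 + (9 - 1*6)*u = -3 + (9 - 6)*u = -3 + 3*u)
B(I) = -3 + 3*I³ (B(I) = -3 + 3*(I*I²) = -3 + 3*I³)
B(-6)*22 = (-3 + 3*(-6)³)*22 = (-3 + 3*(-216))*22 = (-3 - 648)*22 = -651*22 = -14322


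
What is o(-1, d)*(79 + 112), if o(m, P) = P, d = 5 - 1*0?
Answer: 955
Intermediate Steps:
d = 5 (d = 5 + 0 = 5)
o(-1, d)*(79 + 112) = 5*(79 + 112) = 5*191 = 955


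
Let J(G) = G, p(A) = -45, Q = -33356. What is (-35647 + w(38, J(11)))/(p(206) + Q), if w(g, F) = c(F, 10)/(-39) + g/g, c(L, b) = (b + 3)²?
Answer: 106951/100203 ≈ 1.0673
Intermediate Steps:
c(L, b) = (3 + b)²
w(g, F) = -10/3 (w(g, F) = (3 + 10)²/(-39) + g/g = 13²*(-1/39) + 1 = 169*(-1/39) + 1 = -13/3 + 1 = -10/3)
(-35647 + w(38, J(11)))/(p(206) + Q) = (-35647 - 10/3)/(-45 - 33356) = -106951/3/(-33401) = -106951/3*(-1/33401) = 106951/100203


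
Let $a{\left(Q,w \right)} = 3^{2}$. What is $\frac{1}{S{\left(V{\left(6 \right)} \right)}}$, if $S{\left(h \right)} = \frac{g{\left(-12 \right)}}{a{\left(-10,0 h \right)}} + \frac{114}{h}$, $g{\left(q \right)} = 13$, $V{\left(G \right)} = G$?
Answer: $\frac{9}{184} \approx 0.048913$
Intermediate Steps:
$a{\left(Q,w \right)} = 9$
$S{\left(h \right)} = \frac{13}{9} + \frac{114}{h}$
$\frac{1}{S{\left(V{\left(6 \right)} \right)}} = \frac{1}{\frac{13}{9} + \frac{114}{6}} = \frac{1}{\frac{13}{9} + 114 \cdot \frac{1}{6}} = \frac{1}{\frac{13}{9} + 19} = \frac{1}{\frac{184}{9}} = \frac{9}{184}$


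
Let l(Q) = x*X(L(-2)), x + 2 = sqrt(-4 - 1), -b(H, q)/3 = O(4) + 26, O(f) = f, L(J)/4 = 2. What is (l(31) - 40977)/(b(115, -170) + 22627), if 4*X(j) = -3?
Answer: -81951/45074 - 3*I*sqrt(5)/90148 ≈ -1.8181 - 7.4413e-5*I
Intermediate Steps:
L(J) = 8 (L(J) = 4*2 = 8)
X(j) = -3/4 (X(j) = (1/4)*(-3) = -3/4)
b(H, q) = -90 (b(H, q) = -3*(4 + 26) = -3*30 = -90)
x = -2 + I*sqrt(5) (x = -2 + sqrt(-4 - 1) = -2 + sqrt(-5) = -2 + I*sqrt(5) ≈ -2.0 + 2.2361*I)
l(Q) = 3/2 - 3*I*sqrt(5)/4 (l(Q) = (-2 + I*sqrt(5))*(-3/4) = 3/2 - 3*I*sqrt(5)/4)
(l(31) - 40977)/(b(115, -170) + 22627) = ((3/2 - 3*I*sqrt(5)/4) - 40977)/(-90 + 22627) = (-81951/2 - 3*I*sqrt(5)/4)/22537 = (-81951/2 - 3*I*sqrt(5)/4)*(1/22537) = -81951/45074 - 3*I*sqrt(5)/90148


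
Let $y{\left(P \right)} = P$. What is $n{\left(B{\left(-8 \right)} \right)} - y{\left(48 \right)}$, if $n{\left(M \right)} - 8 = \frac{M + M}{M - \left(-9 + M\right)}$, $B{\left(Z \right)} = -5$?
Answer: $- \frac{370}{9} \approx -41.111$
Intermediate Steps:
$n{\left(M \right)} = 8 + \frac{2 M}{9}$ ($n{\left(M \right)} = 8 + \frac{M + M}{M - \left(-9 + M\right)} = 8 + \frac{2 M}{9}$)
$n{\left(B{\left(-8 \right)} \right)} - y{\left(48 \right)} = \left(8 + \frac{2}{9} \left(-5\right)\right) - 48 = \left(8 - \frac{10}{9}\right) - 48 = \frac{62}{9} - 48 = - \frac{370}{9}$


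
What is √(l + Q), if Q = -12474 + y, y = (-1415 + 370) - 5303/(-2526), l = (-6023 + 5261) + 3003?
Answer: 5*I*√2877914742/2526 ≈ 106.19*I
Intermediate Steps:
l = 2241 (l = -762 + 3003 = 2241)
y = -2634367/2526 (y = -1045 - 5303*(-1/2526) = -1045 + 5303/2526 = -2634367/2526 ≈ -1042.9)
Q = -34143691/2526 (Q = -12474 - 2634367/2526 = -34143691/2526 ≈ -13517.)
√(l + Q) = √(2241 - 34143691/2526) = √(-28482925/2526) = 5*I*√2877914742/2526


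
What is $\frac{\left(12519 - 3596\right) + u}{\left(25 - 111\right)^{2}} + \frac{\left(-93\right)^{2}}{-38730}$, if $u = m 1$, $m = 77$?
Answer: $\frac{23716833}{23870590} \approx 0.99356$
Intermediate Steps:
$u = 77$ ($u = 77 \cdot 1 = 77$)
$\frac{\left(12519 - 3596\right) + u}{\left(25 - 111\right)^{2}} + \frac{\left(-93\right)^{2}}{-38730} = \frac{\left(12519 - 3596\right) + 77}{\left(25 - 111\right)^{2}} + \frac{\left(-93\right)^{2}}{-38730} = \frac{8923 + 77}{\left(-86\right)^{2}} + 8649 \left(- \frac{1}{38730}\right) = \frac{9000}{7396} - \frac{2883}{12910} = 9000 \cdot \frac{1}{7396} - \frac{2883}{12910} = \frac{2250}{1849} - \frac{2883}{12910} = \frac{23716833}{23870590}$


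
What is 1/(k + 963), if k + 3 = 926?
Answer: 1/1886 ≈ 0.00053022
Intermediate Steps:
k = 923 (k = -3 + 926 = 923)
1/(k + 963) = 1/(923 + 963) = 1/1886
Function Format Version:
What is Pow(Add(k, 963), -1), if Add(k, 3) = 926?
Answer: Rational(1, 1886) ≈ 0.00053022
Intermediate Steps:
k = 923 (k = Add(-3, 926) = 923)
Pow(Add(k, 963), -1) = Pow(Add(923, 963), -1) = Pow(1886, -1) = Rational(1, 1886)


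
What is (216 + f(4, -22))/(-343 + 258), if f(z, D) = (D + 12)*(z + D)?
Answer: -396/85 ≈ -4.6588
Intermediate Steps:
f(z, D) = (12 + D)*(D + z)
(216 + f(4, -22))/(-343 + 258) = (216 + ((-22)**2 + 12*(-22) + 12*4 - 22*4))/(-343 + 258) = (216 + (484 - 264 + 48 - 88))/(-85) = (216 + 180)*(-1/85) = 396*(-1/85) = -396/85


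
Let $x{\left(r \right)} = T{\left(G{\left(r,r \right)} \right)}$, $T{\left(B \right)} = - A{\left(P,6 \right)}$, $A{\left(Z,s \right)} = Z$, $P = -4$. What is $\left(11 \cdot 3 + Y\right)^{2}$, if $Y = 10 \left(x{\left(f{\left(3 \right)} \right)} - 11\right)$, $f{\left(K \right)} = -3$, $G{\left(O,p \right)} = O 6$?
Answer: $1369$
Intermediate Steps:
$G{\left(O,p \right)} = 6 O$
$T{\left(B \right)} = 4$ ($T{\left(B \right)} = \left(-1\right) \left(-4\right) = 4$)
$x{\left(r \right)} = 4$
$Y = -70$ ($Y = 10 \left(4 - 11\right) = 10 \left(-7\right) = -70$)
$\left(11 \cdot 3 + Y\right)^{2} = \left(11 \cdot 3 - 70\right)^{2} = \left(33 - 70\right)^{2} = \left(-37\right)^{2} = 1369$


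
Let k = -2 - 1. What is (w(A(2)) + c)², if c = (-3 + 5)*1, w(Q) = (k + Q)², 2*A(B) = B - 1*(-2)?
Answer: 9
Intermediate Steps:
k = -3
A(B) = 1 + B/2 (A(B) = (B - 1*(-2))/2 = (B + 2)/2 = (2 + B)/2 = 1 + B/2)
w(Q) = (-3 + Q)²
c = 2 (c = 2*1 = 2)
(w(A(2)) + c)² = ((-3 + (1 + (½)*2))² + 2)² = ((-3 + (1 + 1))² + 2)² = ((-3 + 2)² + 2)² = ((-1)² + 2)² = (1 + 2)² = 3² = 9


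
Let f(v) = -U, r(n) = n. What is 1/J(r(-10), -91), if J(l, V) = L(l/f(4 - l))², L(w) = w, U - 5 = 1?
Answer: 9/25 ≈ 0.36000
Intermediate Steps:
U = 6 (U = 5 + 1 = 6)
f(v) = -6 (f(v) = -1*6 = -6)
J(l, V) = l²/36 (J(l, V) = (l/(-6))² = (l*(-⅙))² = (-l/6)² = l²/36)
1/J(r(-10), -91) = 1/((1/36)*(-10)²) = 1/((1/36)*100) = 1/(25/9) = 9/25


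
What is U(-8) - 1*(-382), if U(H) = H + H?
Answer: 366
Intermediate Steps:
U(H) = 2*H
U(-8) - 1*(-382) = 2*(-8) - 1*(-382) = -16 + 382 = 366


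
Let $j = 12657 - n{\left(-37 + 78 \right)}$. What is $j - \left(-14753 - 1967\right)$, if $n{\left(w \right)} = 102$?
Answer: $29275$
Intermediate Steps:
$j = 12555$ ($j = 12657 - 102 = 12555$)
$j - \left(-14753 - 1967\right) = 12555 - \left(-14753 - 1967\right) = 12555 - -16720 = 12555 + 16720 = 29275$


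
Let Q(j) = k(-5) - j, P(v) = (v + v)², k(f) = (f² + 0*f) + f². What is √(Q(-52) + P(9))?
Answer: √426 ≈ 20.640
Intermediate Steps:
k(f) = 2*f² (k(f) = (f² + 0) + f² = f² + f² = 2*f²)
P(v) = 4*v² (P(v) = (2*v)² = 4*v²)
Q(j) = 50 - j (Q(j) = 2*(-5)² - j = 2*25 - j = 50 - j)
√(Q(-52) + P(9)) = √((50 - 1*(-52)) + 4*9²) = √((50 + 52) + 4*81) = √(102 + 324) = √426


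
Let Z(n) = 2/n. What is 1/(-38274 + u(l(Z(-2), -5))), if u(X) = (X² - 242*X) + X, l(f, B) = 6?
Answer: -1/39684 ≈ -2.5199e-5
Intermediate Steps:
u(X) = X² - 241*X
1/(-38274 + u(l(Z(-2), -5))) = 1/(-38274 + 6*(-241 + 6)) = 1/(-38274 + 6*(-235)) = 1/(-38274 - 1410) = 1/(-39684) = -1/39684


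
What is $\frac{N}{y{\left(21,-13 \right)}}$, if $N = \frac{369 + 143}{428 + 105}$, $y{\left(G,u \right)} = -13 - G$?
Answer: $- \frac{256}{9061} \approx -0.028253$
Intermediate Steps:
$N = \frac{512}{533} \approx 0.9606$
$\frac{N}{y{\left(21,-13 \right)}} = \frac{512}{533 \left(-13 - 21\right)} = \frac{512}{533 \left(-34\right)} = \frac{512}{533} \left(- \frac{1}{34}\right) = - \frac{256}{9061}$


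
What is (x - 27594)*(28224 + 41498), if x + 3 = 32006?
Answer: 307404298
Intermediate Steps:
x = 32003 (x = -3 + 32006 = 32003)
(x - 27594)*(28224 + 41498) = (32003 - 27594)*(28224 + 41498) = 4409*69722 = 307404298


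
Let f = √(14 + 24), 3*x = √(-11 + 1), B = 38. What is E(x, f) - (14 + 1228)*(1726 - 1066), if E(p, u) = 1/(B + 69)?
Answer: -87710039/107 ≈ -8.1972e+5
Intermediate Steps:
x = I*√10/3 (x = √(-11 + 1)/3 = √(-10)/3 = (I*√10)/3 = I*√10/3 ≈ 1.0541*I)
f = √38 ≈ 6.1644
E(p, u) = 1/107 (E(p, u) = 1/(38 + 69) = 1/107)
E(x, f) - (14 + 1228)*(1726 - 1066) = 1/107 - (14 + 1228)*(1726 - 1066) = 1/107 - 1242*660 = 1/107 - 1*819720 = 1/107 - 819720 = -87710039/107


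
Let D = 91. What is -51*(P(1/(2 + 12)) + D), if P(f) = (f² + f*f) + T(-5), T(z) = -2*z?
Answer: -504849/98 ≈ -5151.5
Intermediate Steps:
P(f) = 10 + 2*f² (P(f) = (f² + f*f) - 2*(-5) = (f² + f²) + 10 = 2*f² + 10 = 10 + 2*f²)
-51*(P(1/(2 + 12)) + D) = -51*((10 + 2*(1/(2 + 12))²) + 91) = -51*((10 + 2*(1/14)²) + 91) = -51*((10 + 2*(1/196)) + 91) = -51*((10 + 1/98) + 91) = -51*(981/98 + 91) = -51*9899/98 = -504849/98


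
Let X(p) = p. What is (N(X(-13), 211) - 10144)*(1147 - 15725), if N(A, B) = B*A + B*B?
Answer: -461160452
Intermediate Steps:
N(A, B) = B**2 + A*B (N(A, B) = A*B + B**2 = B**2 + A*B)
(N(X(-13), 211) - 10144)*(1147 - 15725) = (211*(-13 + 211) - 10144)*(1147 - 15725) = (211*198 - 10144)*(-14578) = (41778 - 10144)*(-14578) = 31634*(-14578) = -461160452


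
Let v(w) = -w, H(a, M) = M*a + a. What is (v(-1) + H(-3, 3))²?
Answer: 121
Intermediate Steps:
H(a, M) = a + M*a
(v(-1) + H(-3, 3))² = (-1*(-1) - 3*(1 + 3))² = (1 - 3*4)² = (1 - 12)² = (-11)² = 121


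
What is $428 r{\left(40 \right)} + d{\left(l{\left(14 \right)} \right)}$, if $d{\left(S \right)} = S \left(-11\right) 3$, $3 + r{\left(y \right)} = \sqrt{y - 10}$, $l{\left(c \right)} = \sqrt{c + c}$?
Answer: $-1284 - 66 \sqrt{7} + 428 \sqrt{30} \approx 885.63$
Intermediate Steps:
$l{\left(c \right)} = \sqrt{2} \sqrt{c}$ ($l{\left(c \right)} = \sqrt{2 c} = \sqrt{2} \sqrt{c}$)
$r{\left(y \right)} = -3 + \sqrt{-10 + y}$ ($r{\left(y \right)} = -3 + \sqrt{y - 10} = -3 + \sqrt{-10 + y}$)
$d{\left(S \right)} = - 33 S$ ($d{\left(S \right)} = - 11 S 3 = - 33 S$)
$428 r{\left(40 \right)} + d{\left(l{\left(14 \right)} \right)} = 428 \left(-3 + \sqrt{-10 + 40}\right) - 33 \sqrt{2} \sqrt{14} = 428 \left(-3 + \sqrt{30}\right) - 33 \cdot 2 \sqrt{7} = \left(-1284 + 428 \sqrt{30}\right) - 66 \sqrt{7} = -1284 - 66 \sqrt{7} + 428 \sqrt{30}$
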